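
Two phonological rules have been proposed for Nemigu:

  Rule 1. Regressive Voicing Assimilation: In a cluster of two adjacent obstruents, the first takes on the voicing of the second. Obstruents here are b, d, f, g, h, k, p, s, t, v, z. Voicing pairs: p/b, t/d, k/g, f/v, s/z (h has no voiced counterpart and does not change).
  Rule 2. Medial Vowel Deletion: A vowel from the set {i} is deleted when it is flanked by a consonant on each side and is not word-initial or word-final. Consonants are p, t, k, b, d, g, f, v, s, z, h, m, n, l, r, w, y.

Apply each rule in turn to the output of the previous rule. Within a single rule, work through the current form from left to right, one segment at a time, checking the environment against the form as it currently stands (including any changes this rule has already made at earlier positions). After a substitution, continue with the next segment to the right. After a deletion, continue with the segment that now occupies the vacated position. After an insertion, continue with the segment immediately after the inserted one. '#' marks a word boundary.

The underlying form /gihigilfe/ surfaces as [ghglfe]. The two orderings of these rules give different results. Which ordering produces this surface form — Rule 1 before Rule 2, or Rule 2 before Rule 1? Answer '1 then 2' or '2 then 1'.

1 then 2

Order 1 then 2:
  1 Regressive Voicing Assimilation: no change — [gihigilfe]
  2 Medial Vowel Deletion: [gihigilfe] → [ghglfe]
  result: [ghglfe]
Order 2 then 1:
  2 Medial Vowel Deletion: [gihigilfe] → [ghglfe]
  1 Regressive Voicing Assimilation: [ghglfe] → [khglfe]
  result: [khglfe]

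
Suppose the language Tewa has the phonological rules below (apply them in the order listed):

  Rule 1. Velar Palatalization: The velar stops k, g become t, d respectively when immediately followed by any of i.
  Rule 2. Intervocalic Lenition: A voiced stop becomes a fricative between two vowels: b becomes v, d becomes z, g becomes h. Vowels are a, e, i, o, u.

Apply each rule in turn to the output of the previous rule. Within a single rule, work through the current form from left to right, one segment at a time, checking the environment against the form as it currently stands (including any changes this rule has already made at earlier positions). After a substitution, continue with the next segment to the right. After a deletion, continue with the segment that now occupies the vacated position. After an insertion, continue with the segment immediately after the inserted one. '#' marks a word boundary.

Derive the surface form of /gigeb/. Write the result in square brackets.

[diheb]

Rule 1 Velar Palatalization: [gigeb] → [digeb]
Rule 2 Intervocalic Lenition: [digeb] → [diheb]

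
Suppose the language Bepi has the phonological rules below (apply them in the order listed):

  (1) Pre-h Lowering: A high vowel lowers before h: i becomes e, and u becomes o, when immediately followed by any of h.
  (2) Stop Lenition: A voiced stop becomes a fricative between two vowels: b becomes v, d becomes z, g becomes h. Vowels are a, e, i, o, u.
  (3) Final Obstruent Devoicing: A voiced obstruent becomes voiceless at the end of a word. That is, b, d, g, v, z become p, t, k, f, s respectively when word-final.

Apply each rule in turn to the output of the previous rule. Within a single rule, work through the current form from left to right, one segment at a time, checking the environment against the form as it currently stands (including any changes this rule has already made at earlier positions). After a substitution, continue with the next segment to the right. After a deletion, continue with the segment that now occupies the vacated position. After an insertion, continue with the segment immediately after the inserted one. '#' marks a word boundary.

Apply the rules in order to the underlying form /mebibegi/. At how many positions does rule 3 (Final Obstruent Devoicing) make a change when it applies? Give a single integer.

0

(1) Pre-h Lowering: no change — [mebibegi]
(2) Stop Lenition: [mebibegi] → [mevivehi]
(3) Final Obstruent Devoicing: no change — [mevivehi]
Rule 3 changed 0 position(s).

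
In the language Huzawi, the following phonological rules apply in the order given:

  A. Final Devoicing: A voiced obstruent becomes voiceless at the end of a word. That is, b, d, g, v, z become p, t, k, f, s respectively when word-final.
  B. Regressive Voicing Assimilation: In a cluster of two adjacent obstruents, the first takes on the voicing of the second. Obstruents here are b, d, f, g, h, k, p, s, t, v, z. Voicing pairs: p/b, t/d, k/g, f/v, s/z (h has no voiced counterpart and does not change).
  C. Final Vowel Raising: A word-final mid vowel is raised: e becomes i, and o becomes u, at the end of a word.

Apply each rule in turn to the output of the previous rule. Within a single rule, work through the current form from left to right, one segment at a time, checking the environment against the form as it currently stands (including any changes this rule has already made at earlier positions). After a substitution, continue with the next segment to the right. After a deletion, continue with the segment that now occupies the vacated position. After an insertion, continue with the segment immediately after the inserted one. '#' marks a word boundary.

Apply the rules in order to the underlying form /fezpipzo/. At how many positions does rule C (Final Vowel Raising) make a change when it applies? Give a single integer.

A Final Devoicing: no change — [fezpipzo]
B Regressive Voicing Assimilation: [fezpipzo] → [fespibzo]
C Final Vowel Raising: [fespibzo] → [fespibzu]
Rule C changed 1 position(s).

1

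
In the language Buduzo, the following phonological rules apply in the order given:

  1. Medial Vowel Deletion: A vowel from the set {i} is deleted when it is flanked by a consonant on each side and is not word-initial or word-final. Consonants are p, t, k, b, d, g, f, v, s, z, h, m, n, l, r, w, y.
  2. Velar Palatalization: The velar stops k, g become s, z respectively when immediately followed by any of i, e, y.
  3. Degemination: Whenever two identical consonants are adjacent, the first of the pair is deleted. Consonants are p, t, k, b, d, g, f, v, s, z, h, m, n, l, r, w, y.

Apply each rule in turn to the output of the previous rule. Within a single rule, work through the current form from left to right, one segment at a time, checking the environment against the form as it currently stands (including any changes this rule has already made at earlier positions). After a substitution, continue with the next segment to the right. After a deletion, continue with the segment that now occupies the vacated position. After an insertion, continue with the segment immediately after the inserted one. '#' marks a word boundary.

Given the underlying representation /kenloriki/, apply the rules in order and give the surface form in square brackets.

[senlorsi]

1 Medial Vowel Deletion: [kenloriki] → [kenlorki]
2 Velar Palatalization: [kenlorki] → [senlorsi]
3 Degemination: no change — [senlorsi]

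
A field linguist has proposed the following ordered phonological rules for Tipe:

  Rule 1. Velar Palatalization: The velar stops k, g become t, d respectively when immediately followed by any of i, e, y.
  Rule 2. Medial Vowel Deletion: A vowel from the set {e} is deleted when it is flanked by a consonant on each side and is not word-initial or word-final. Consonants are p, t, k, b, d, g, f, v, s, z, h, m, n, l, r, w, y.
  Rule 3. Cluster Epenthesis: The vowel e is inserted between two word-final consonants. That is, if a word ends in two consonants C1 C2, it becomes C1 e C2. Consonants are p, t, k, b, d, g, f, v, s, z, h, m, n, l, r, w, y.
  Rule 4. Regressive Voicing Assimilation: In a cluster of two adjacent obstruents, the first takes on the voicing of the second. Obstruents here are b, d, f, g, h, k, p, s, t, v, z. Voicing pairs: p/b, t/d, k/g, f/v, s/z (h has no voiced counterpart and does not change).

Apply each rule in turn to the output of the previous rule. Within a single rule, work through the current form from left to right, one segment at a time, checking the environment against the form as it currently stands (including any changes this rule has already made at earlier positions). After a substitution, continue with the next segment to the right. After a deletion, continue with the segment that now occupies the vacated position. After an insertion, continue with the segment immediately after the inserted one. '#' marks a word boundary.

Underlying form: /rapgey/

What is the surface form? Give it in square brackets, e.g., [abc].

Rule 1 Velar Palatalization: [rapgey] → [rapdey]
Rule 2 Medial Vowel Deletion: [rapdey] → [rapdy]
Rule 3 Cluster Epenthesis: [rapdy] → [rapdey]
Rule 4 Regressive Voicing Assimilation: [rapdey] → [rabdey]

[rabdey]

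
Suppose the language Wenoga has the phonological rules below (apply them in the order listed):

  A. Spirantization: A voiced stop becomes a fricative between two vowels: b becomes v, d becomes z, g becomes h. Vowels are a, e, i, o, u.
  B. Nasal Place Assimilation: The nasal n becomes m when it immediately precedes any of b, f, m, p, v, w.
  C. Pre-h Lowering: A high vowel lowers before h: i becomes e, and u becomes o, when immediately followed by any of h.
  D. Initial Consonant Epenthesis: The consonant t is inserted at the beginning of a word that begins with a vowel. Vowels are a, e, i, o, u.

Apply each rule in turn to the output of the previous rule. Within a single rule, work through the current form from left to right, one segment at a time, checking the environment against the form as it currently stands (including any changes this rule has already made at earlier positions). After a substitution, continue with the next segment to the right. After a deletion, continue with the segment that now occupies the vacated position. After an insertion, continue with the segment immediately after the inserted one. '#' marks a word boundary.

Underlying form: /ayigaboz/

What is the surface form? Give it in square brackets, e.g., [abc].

A Spirantization: [ayigaboz] → [ayihavoz]
B Nasal Place Assimilation: no change — [ayihavoz]
C Pre-h Lowering: [ayihavoz] → [ayehavoz]
D Initial Consonant Epenthesis: [ayehavoz] → [tayehavoz]

[tayehavoz]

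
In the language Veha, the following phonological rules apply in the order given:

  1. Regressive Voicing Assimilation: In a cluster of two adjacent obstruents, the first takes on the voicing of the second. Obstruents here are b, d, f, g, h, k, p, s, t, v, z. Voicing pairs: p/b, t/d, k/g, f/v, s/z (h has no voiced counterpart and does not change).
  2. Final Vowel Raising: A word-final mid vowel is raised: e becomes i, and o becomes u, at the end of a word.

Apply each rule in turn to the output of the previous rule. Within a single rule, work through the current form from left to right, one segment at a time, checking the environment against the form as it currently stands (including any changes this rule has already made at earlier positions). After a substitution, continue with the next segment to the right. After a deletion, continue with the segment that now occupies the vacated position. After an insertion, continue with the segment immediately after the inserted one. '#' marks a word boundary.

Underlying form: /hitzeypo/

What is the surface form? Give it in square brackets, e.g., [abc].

[hidzeypu]

1 Regressive Voicing Assimilation: [hitzeypo] → [hidzeypo]
2 Final Vowel Raising: [hidzeypo] → [hidzeypu]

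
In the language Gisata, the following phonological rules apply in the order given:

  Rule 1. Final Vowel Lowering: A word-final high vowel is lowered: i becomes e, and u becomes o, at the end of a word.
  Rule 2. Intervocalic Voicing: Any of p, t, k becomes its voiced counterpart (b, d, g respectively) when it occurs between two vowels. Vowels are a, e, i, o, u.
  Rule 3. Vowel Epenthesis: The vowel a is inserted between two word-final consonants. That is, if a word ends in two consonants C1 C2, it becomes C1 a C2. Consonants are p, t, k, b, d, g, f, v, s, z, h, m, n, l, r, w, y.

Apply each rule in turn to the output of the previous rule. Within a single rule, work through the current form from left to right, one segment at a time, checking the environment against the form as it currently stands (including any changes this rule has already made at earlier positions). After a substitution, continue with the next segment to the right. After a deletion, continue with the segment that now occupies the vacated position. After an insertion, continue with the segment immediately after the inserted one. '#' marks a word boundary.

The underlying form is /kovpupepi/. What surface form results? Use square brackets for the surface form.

Rule 1 Final Vowel Lowering: [kovpupepi] → [kovpupepe]
Rule 2 Intervocalic Voicing: [kovpupepe] → [kovpubebe]
Rule 3 Vowel Epenthesis: no change — [kovpubebe]

[kovpubebe]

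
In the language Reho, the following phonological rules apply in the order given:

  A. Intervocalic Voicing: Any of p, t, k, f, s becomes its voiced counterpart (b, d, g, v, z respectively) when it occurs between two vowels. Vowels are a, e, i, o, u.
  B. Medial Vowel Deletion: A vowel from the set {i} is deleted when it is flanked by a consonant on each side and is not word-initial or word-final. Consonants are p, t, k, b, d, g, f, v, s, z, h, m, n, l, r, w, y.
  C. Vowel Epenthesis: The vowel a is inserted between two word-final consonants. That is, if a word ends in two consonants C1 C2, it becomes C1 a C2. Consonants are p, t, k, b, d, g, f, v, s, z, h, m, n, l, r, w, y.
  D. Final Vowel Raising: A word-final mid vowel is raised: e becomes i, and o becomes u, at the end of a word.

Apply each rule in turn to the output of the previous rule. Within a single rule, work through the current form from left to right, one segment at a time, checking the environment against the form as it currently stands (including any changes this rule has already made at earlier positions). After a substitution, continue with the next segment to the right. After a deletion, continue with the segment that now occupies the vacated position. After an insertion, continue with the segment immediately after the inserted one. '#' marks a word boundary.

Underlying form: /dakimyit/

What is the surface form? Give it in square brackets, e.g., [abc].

[dagmyat]

A Intervocalic Voicing: [dakimyit] → [dagimyit]
B Medial Vowel Deletion: [dagimyit] → [dagmyt]
C Vowel Epenthesis: [dagmyt] → [dagmyat]
D Final Vowel Raising: no change — [dagmyat]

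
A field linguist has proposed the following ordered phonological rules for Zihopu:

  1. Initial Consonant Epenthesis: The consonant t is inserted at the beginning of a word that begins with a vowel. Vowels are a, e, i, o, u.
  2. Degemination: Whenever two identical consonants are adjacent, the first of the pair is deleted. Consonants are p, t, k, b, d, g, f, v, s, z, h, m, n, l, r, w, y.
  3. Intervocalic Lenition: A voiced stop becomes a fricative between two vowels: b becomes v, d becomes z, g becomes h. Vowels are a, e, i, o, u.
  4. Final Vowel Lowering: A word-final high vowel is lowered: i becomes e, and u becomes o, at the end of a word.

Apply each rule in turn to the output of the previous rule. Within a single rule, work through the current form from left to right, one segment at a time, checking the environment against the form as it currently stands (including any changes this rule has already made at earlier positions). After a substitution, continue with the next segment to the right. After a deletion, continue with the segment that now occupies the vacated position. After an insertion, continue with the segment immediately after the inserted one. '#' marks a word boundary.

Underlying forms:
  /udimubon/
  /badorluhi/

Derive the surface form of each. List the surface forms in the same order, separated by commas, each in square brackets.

/udimubon/:
  1 Initial Consonant Epenthesis: [udimubon] → [tudimubon]
  2 Degemination: no change — [tudimubon]
  3 Intervocalic Lenition: [tudimubon] → [tuzimuvon]
  4 Final Vowel Lowering: no change — [tuzimuvon]
/badorluhi/:
  1 Initial Consonant Epenthesis: no change — [badorluhi]
  2 Degemination: no change — [badorluhi]
  3 Intervocalic Lenition: [badorluhi] → [bazorluhi]
  4 Final Vowel Lowering: [bazorluhi] → [bazorluhe]

[tuzimuvon], [bazorluhe]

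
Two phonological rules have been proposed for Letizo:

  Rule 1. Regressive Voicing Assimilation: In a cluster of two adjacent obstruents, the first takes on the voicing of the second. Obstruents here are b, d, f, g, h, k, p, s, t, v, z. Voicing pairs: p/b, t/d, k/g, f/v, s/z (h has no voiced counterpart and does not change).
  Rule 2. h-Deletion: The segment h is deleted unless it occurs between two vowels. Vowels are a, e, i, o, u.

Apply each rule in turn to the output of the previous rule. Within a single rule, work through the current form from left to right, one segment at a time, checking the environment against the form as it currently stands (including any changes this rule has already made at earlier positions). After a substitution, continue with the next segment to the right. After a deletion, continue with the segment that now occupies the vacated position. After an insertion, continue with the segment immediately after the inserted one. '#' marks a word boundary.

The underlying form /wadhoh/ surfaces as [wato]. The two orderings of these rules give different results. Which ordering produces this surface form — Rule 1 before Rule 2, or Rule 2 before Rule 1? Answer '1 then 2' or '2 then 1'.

1 then 2

Order 1 then 2:
  1 Regressive Voicing Assimilation: [wadhoh] → [wathoh]
  2 h-Deletion: [wathoh] → [wato]
  result: [wato]
Order 2 then 1:
  2 h-Deletion: [wadhoh] → [wado]
  1 Regressive Voicing Assimilation: no change — [wado]
  result: [wado]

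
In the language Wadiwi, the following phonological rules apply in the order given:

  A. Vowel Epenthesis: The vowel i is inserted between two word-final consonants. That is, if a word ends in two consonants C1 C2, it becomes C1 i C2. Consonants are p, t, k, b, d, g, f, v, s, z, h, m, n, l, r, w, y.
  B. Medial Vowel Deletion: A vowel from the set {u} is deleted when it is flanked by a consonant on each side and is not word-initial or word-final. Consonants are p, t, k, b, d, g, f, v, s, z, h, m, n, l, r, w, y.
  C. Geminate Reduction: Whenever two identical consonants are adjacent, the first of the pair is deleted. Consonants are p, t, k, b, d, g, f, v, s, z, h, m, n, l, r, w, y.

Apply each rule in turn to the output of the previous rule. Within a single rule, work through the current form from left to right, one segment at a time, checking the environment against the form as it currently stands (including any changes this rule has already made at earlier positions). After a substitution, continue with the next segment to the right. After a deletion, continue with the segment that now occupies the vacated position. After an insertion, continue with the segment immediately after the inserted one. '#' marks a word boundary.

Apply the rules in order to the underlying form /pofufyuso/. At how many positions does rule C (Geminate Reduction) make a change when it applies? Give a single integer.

A Vowel Epenthesis: no change — [pofufyuso]
B Medial Vowel Deletion: [pofufyuso] → [poffyso]
C Geminate Reduction: [poffyso] → [pofyso]
Rule C changed 1 position(s).

1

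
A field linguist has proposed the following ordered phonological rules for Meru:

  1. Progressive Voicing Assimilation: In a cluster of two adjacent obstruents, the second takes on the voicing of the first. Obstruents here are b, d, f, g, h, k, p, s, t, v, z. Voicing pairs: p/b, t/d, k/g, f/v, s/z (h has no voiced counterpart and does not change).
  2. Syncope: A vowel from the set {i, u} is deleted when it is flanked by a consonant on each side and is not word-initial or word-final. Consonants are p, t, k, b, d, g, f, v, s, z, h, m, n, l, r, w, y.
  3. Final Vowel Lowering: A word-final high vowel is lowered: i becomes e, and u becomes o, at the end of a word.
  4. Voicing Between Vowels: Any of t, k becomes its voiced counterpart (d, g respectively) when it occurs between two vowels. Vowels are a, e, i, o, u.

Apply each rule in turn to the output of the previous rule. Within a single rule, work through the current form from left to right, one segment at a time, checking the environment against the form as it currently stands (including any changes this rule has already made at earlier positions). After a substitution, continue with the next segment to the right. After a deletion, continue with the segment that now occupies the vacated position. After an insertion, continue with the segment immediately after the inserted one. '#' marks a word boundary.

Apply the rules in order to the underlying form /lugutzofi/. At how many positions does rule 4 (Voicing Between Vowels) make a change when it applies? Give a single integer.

0

1 Progressive Voicing Assimilation: [lugutzofi] → [lugutsofi]
2 Syncope: [lugutsofi] → [lgtsofi]
3 Final Vowel Lowering: [lgtsofi] → [lgtsofe]
4 Voicing Between Vowels: no change — [lgtsofe]
Rule 4 changed 0 position(s).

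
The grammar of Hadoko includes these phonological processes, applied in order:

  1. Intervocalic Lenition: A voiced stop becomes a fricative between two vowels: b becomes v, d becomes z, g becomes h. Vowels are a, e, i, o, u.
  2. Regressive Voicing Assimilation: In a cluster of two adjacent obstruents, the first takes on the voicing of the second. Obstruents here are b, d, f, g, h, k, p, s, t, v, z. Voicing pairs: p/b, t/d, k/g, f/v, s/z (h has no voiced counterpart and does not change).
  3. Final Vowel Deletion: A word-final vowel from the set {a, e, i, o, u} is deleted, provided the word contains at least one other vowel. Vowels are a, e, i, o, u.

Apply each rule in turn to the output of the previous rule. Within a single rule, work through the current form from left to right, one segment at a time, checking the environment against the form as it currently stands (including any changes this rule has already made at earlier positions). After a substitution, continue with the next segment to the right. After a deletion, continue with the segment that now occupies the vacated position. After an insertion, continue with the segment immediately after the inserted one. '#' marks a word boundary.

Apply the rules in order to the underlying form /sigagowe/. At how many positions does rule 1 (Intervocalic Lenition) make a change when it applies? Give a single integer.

1 Intervocalic Lenition: [sigagowe] → [sihahowe]
2 Regressive Voicing Assimilation: no change — [sihahowe]
3 Final Vowel Deletion: [sihahowe] → [sihahow]
Rule 1 changed 2 position(s).

2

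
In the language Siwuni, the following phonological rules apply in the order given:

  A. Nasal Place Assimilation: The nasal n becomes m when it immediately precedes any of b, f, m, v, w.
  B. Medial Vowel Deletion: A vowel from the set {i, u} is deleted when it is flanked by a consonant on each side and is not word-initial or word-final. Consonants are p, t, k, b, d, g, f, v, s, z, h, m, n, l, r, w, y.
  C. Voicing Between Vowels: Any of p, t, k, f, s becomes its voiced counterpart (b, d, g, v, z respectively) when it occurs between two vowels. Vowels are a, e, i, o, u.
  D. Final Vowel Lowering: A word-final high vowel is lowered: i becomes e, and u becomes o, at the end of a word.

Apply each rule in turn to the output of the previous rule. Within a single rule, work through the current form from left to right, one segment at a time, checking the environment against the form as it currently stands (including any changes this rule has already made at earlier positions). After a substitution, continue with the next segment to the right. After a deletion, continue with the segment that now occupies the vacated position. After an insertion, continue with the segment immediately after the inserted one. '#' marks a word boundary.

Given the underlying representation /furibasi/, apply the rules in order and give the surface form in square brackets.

A Nasal Place Assimilation: no change — [furibasi]
B Medial Vowel Deletion: [furibasi] → [frbasi]
C Voicing Between Vowels: [frbasi] → [frbazi]
D Final Vowel Lowering: [frbazi] → [frbaze]

[frbaze]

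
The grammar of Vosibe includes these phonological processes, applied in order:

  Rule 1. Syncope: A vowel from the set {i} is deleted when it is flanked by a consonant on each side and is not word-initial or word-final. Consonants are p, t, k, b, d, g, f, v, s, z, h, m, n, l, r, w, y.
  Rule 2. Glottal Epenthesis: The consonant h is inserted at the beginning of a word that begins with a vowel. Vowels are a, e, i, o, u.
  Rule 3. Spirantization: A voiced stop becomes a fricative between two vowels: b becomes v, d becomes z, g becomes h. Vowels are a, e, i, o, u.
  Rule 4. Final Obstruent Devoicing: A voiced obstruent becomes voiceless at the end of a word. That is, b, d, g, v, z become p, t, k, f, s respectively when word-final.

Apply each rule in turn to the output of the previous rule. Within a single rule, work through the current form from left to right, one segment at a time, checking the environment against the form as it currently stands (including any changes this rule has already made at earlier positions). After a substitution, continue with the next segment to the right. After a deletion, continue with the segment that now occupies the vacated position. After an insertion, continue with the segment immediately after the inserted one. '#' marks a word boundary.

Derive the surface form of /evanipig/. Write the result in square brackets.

Rule 1 Syncope: [evanipig] → [evanpg]
Rule 2 Glottal Epenthesis: [evanpg] → [hevanpg]
Rule 3 Spirantization: no change — [hevanpg]
Rule 4 Final Obstruent Devoicing: [hevanpg] → [hevanpk]

[hevanpk]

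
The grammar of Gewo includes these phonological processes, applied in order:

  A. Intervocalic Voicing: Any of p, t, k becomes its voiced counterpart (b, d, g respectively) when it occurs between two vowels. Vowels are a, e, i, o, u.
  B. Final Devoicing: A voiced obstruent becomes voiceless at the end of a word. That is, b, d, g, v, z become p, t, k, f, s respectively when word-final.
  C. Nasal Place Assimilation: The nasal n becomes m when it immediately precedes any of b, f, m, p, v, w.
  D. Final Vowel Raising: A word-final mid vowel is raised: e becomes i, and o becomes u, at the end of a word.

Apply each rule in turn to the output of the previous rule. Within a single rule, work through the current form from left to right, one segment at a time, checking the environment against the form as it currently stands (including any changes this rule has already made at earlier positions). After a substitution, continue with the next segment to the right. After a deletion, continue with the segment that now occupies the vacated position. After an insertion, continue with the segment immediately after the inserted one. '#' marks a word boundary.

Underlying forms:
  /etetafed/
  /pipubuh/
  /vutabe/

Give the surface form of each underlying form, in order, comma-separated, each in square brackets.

/etetafed/:
  A Intervocalic Voicing: [etetafed] → [ededafed]
  B Final Devoicing: [ededafed] → [ededafet]
  C Nasal Place Assimilation: no change — [ededafet]
  D Final Vowel Raising: no change — [ededafet]
/pipubuh/:
  A Intervocalic Voicing: [pipubuh] → [pibubuh]
  B Final Devoicing: no change — [pibubuh]
  C Nasal Place Assimilation: no change — [pibubuh]
  D Final Vowel Raising: no change — [pibubuh]
/vutabe/:
  A Intervocalic Voicing: [vutabe] → [vudabe]
  B Final Devoicing: no change — [vudabe]
  C Nasal Place Assimilation: no change — [vudabe]
  D Final Vowel Raising: [vudabe] → [vudabi]

[ededafet], [pibubuh], [vudabi]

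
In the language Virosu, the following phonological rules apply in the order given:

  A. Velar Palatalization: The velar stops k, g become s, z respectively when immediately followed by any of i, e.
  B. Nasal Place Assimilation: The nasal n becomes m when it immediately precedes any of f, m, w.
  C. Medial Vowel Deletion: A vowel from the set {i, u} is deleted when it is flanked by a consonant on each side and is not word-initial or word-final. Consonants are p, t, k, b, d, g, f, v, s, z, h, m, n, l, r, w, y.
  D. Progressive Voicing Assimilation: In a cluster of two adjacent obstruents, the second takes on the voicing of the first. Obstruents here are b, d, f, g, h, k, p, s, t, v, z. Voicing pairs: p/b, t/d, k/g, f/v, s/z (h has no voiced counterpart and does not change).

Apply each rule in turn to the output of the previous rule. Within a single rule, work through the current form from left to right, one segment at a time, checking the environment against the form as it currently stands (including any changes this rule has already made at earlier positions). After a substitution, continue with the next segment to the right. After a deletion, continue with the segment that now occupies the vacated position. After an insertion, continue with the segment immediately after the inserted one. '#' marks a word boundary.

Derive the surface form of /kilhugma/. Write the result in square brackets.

A Velar Palatalization: [kilhugma] → [silhugma]
B Nasal Place Assimilation: no change — [silhugma]
C Medial Vowel Deletion: [silhugma] → [slhgma]
D Progressive Voicing Assimilation: [slhgma] → [slhkma]

[slhkma]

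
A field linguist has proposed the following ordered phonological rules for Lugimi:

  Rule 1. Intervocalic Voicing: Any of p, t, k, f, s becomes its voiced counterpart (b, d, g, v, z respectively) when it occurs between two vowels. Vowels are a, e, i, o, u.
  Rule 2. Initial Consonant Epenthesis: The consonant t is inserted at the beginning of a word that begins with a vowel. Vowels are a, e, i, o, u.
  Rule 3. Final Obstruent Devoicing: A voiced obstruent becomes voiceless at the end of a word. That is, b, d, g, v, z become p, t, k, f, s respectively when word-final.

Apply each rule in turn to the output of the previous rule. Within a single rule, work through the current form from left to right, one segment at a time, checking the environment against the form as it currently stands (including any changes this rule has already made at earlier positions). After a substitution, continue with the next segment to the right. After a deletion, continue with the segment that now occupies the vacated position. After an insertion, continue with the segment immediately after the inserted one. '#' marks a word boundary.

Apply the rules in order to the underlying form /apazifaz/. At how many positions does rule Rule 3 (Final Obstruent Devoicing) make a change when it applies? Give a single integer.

1

Rule 1 Intervocalic Voicing: [apazifaz] → [abazivaz]
Rule 2 Initial Consonant Epenthesis: [abazivaz] → [tabazivaz]
Rule 3 Final Obstruent Devoicing: [tabazivaz] → [tabazivas]
Rule Rule 3 changed 1 position(s).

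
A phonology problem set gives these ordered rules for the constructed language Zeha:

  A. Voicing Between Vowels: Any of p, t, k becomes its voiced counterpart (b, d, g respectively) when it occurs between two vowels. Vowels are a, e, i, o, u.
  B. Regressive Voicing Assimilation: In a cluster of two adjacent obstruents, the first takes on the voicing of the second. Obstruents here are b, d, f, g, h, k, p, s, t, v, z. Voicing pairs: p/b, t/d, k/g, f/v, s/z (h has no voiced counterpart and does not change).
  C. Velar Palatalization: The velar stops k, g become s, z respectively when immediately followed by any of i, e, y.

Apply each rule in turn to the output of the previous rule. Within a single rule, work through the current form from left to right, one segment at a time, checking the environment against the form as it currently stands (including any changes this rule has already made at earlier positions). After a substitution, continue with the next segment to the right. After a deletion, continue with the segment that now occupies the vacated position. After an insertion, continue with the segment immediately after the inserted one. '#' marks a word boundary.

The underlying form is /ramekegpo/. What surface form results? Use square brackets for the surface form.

[ramezekpo]

A Voicing Between Vowels: [ramekegpo] → [ramegegpo]
B Regressive Voicing Assimilation: [ramegegpo] → [ramegekpo]
C Velar Palatalization: [ramegekpo] → [ramezekpo]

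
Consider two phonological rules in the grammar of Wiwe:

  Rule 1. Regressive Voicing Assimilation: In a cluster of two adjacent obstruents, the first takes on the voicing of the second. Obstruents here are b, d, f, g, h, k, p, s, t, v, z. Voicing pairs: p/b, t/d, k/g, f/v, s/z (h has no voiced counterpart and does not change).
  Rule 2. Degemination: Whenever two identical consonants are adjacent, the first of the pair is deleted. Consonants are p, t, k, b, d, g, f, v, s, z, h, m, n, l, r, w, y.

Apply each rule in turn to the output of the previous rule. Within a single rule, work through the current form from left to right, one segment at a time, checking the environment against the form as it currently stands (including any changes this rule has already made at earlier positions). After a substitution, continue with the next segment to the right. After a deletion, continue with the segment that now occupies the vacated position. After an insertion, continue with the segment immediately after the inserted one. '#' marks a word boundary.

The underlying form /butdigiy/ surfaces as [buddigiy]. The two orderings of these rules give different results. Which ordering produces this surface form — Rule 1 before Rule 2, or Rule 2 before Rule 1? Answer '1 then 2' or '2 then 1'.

Order 1 then 2:
  1 Regressive Voicing Assimilation: [butdigiy] → [buddigiy]
  2 Degemination: [buddigiy] → [budigiy]
  result: [budigiy]
Order 2 then 1:
  2 Degemination: no change — [butdigiy]
  1 Regressive Voicing Assimilation: [butdigiy] → [buddigiy]
  result: [buddigiy]

2 then 1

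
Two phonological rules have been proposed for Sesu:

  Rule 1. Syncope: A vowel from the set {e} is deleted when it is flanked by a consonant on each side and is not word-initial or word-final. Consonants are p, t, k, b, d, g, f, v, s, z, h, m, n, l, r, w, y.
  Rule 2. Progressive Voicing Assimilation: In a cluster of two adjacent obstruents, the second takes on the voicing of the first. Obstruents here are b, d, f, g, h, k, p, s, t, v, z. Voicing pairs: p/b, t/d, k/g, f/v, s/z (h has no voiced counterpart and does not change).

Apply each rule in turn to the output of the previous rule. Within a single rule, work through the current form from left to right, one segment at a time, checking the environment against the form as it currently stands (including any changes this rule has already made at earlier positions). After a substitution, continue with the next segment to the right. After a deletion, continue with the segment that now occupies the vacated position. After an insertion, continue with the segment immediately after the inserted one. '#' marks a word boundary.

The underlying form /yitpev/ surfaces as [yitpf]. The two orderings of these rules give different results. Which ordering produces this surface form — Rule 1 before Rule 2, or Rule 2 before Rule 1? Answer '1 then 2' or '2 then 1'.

Order 1 then 2:
  1 Syncope: [yitpev] → [yitpv]
  2 Progressive Voicing Assimilation: [yitpv] → [yitpf]
  result: [yitpf]
Order 2 then 1:
  2 Progressive Voicing Assimilation: no change — [yitpev]
  1 Syncope: [yitpev] → [yitpv]
  result: [yitpv]

1 then 2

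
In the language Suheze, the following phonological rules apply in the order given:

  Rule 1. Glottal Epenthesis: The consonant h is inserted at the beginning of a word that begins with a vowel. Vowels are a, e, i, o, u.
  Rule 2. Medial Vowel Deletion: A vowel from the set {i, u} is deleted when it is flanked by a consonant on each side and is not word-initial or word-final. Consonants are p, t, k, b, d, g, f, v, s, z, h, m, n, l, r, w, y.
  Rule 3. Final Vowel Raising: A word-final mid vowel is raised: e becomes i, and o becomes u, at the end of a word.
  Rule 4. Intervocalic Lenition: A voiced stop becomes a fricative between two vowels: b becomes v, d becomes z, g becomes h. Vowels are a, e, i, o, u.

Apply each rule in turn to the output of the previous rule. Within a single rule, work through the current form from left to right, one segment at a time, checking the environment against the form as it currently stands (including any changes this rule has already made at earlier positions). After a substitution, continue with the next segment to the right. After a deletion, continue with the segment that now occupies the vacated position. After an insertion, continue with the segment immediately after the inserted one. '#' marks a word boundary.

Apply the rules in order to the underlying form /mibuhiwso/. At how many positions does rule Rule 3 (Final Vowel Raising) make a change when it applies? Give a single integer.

1

Rule 1 Glottal Epenthesis: no change — [mibuhiwso]
Rule 2 Medial Vowel Deletion: [mibuhiwso] → [mbhwso]
Rule 3 Final Vowel Raising: [mbhwso] → [mbhwsu]
Rule 4 Intervocalic Lenition: no change — [mbhwsu]
Rule Rule 3 changed 1 position(s).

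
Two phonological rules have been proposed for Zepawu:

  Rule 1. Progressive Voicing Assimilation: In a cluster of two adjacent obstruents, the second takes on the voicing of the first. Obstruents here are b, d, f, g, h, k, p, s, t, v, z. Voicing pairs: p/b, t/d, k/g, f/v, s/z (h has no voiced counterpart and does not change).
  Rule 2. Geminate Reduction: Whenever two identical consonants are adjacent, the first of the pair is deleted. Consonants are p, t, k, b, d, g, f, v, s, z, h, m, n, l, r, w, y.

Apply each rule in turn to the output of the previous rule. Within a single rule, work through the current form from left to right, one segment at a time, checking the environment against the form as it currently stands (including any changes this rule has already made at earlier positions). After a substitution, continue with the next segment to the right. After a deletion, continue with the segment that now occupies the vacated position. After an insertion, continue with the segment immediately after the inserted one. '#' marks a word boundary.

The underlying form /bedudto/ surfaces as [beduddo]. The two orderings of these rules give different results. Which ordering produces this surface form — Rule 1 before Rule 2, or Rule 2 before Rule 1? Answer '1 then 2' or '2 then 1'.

Order 1 then 2:
  1 Progressive Voicing Assimilation: [bedudto] → [beduddo]
  2 Geminate Reduction: [beduddo] → [bedudo]
  result: [bedudo]
Order 2 then 1:
  2 Geminate Reduction: no change — [bedudto]
  1 Progressive Voicing Assimilation: [bedudto] → [beduddo]
  result: [beduddo]

2 then 1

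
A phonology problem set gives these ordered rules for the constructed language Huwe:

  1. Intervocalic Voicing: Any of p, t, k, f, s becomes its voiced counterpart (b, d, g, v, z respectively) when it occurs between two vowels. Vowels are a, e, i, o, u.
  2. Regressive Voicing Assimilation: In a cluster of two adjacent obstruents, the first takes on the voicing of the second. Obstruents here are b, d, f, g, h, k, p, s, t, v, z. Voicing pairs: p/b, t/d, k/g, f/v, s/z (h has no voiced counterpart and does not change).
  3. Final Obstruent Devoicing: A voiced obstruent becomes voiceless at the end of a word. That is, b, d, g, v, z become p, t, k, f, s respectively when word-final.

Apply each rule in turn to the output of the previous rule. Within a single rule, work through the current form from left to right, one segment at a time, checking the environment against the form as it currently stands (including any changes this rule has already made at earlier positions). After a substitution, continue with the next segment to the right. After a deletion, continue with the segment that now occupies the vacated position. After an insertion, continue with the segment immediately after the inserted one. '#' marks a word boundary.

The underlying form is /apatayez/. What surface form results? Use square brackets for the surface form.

[abadayes]

1 Intervocalic Voicing: [apatayez] → [abadayez]
2 Regressive Voicing Assimilation: no change — [abadayez]
3 Final Obstruent Devoicing: [abadayez] → [abadayes]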